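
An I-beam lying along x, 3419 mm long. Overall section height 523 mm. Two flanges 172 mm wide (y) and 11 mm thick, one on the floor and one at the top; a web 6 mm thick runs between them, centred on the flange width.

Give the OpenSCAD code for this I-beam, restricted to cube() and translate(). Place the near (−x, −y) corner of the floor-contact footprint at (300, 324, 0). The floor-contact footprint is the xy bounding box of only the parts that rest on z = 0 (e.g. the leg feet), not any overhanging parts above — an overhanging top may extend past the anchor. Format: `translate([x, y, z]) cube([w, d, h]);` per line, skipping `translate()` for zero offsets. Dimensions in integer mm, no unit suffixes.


translate([300, 324, 0]) cube([3419, 172, 11]);
translate([300, 407, 11]) cube([3419, 6, 501]);
translate([300, 324, 512]) cube([3419, 172, 11]);


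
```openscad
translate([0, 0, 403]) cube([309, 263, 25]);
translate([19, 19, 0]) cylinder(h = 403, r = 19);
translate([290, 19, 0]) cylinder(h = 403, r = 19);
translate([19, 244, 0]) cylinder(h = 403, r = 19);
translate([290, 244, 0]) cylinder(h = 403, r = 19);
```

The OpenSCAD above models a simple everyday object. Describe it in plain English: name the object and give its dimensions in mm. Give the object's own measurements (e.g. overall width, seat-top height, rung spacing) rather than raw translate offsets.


A four-legged stool. The seat is a 309×263×25 mm slab whose top surface is at z = 428 mm; four round legs, each 38 mm in diameter, run from the floor (z = 0) to the underside of the seat, each leg's axis is inset half a diameter from the nearest pair of seat edges (so the leg's bounding box is flush with the corner).


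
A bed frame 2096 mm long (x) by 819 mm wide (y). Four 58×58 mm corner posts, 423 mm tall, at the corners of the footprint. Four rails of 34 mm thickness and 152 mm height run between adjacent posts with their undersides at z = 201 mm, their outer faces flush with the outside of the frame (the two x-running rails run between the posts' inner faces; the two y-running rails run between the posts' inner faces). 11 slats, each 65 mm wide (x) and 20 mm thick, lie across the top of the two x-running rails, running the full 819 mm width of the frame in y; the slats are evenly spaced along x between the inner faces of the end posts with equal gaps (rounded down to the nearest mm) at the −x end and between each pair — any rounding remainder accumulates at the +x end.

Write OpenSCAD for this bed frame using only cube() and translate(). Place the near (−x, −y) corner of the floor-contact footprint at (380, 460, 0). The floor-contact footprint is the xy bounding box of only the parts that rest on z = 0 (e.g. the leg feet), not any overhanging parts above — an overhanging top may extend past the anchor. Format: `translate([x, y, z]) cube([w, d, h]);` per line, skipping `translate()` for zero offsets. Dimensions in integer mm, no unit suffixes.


// slat z = rail_z + rail_h = 201 + 152 = 353
// slat gap = ⌊(1980 − 11·65) / 12⌋ = 105
translate([380, 460, 0]) cube([58, 58, 423]);
translate([380, 1221, 0]) cube([58, 58, 423]);
translate([2418, 460, 0]) cube([58, 58, 423]);
translate([2418, 1221, 0]) cube([58, 58, 423]);
translate([438, 460, 201]) cube([1980, 34, 152]);
translate([438, 1245, 201]) cube([1980, 34, 152]);
translate([380, 518, 201]) cube([34, 703, 152]);
translate([2442, 518, 201]) cube([34, 703, 152]);
translate([543, 460, 353]) cube([65, 819, 20]);
translate([713, 460, 353]) cube([65, 819, 20]);
translate([883, 460, 353]) cube([65, 819, 20]);
translate([1053, 460, 353]) cube([65, 819, 20]);
translate([1223, 460, 353]) cube([65, 819, 20]);
translate([1393, 460, 353]) cube([65, 819, 20]);
translate([1563, 460, 353]) cube([65, 819, 20]);
translate([1733, 460, 353]) cube([65, 819, 20]);
translate([1903, 460, 353]) cube([65, 819, 20]);
translate([2073, 460, 353]) cube([65, 819, 20]);
translate([2243, 460, 353]) cube([65, 819, 20]);


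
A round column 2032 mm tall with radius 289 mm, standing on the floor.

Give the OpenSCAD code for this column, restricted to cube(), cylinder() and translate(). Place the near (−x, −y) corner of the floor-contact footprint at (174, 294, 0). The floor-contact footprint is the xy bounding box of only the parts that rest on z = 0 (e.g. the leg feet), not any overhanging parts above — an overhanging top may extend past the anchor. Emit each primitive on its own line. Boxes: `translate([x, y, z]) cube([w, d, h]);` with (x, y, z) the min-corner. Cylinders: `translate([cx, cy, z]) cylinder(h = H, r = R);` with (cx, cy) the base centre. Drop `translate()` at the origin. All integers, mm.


translate([463, 583, 0]) cylinder(h = 2032, r = 289);


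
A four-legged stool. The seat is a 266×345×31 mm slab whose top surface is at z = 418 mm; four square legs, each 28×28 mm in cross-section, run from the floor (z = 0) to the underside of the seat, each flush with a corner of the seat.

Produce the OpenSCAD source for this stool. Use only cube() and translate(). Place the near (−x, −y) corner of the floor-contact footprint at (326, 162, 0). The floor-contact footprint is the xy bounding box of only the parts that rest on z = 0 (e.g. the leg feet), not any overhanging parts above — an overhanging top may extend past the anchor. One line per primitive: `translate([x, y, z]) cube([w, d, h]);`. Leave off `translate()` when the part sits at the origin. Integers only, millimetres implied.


translate([326, 162, 387]) cube([266, 345, 31]);
translate([326, 162, 0]) cube([28, 28, 387]);
translate([564, 162, 0]) cube([28, 28, 387]);
translate([326, 479, 0]) cube([28, 28, 387]);
translate([564, 479, 0]) cube([28, 28, 387]);


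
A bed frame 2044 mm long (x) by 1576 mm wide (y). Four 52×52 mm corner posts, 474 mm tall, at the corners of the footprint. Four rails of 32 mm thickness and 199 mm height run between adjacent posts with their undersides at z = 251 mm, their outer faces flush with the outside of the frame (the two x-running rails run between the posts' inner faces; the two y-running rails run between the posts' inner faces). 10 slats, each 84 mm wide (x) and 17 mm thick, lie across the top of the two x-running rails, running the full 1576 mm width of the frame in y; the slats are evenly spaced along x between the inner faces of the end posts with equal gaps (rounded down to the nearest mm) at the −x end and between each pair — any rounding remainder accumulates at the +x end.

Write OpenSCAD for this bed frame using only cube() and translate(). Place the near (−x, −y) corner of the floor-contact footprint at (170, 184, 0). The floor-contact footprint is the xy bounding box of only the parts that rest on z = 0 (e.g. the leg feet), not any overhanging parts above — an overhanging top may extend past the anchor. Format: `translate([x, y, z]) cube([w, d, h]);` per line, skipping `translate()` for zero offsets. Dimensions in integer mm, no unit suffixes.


translate([170, 184, 0]) cube([52, 52, 474]);
translate([170, 1708, 0]) cube([52, 52, 474]);
translate([2162, 184, 0]) cube([52, 52, 474]);
translate([2162, 1708, 0]) cube([52, 52, 474]);
translate([222, 184, 251]) cube([1940, 32, 199]);
translate([222, 1728, 251]) cube([1940, 32, 199]);
translate([170, 236, 251]) cube([32, 1472, 199]);
translate([2182, 236, 251]) cube([32, 1472, 199]);
translate([322, 184, 450]) cube([84, 1576, 17]);
translate([506, 184, 450]) cube([84, 1576, 17]);
translate([690, 184, 450]) cube([84, 1576, 17]);
translate([874, 184, 450]) cube([84, 1576, 17]);
translate([1058, 184, 450]) cube([84, 1576, 17]);
translate([1242, 184, 450]) cube([84, 1576, 17]);
translate([1426, 184, 450]) cube([84, 1576, 17]);
translate([1610, 184, 450]) cube([84, 1576, 17]);
translate([1794, 184, 450]) cube([84, 1576, 17]);
translate([1978, 184, 450]) cube([84, 1576, 17]);


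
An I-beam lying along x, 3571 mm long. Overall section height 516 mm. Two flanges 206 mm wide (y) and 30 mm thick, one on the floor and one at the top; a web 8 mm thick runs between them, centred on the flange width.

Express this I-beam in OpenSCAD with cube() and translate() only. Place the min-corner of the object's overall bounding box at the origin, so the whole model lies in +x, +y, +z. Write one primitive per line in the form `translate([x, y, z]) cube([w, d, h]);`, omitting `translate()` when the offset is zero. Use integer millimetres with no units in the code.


cube([3571, 206, 30]);
translate([0, 99, 30]) cube([3571, 8, 456]);
translate([0, 0, 486]) cube([3571, 206, 30]);


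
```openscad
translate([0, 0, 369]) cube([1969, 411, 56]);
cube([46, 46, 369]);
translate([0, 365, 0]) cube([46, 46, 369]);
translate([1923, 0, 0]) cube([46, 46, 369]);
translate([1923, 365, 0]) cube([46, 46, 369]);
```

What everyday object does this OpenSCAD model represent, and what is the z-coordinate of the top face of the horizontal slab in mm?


A bench. The seat-top height is 425 mm.

A long slab on four corner posts — a bench. The slab sits at z = 369 with thickness 56, so the top is 369 + 56 = 425 mm.


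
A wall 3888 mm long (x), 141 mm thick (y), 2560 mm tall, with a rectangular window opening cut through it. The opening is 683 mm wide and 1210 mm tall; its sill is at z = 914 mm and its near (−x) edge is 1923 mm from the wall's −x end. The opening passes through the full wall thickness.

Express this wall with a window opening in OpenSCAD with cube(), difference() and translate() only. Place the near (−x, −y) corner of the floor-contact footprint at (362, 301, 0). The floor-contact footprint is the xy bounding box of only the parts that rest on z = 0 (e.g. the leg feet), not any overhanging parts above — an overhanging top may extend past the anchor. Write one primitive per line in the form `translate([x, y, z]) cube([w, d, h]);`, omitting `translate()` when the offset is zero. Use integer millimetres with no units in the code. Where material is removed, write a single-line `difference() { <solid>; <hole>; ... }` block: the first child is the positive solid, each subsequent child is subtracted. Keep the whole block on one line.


difference() { translate([362, 301, 0]) cube([3888, 141, 2560]); translate([2285, 301, 914]) cube([683, 141, 1210]); }


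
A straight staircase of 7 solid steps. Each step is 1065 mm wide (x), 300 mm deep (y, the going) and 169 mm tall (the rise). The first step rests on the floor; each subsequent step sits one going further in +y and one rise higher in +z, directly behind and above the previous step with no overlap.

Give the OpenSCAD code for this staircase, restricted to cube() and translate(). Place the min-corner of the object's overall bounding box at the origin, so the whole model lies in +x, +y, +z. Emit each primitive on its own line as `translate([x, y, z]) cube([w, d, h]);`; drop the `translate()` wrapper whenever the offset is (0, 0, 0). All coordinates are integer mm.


cube([1065, 300, 169]);
translate([0, 300, 169]) cube([1065, 300, 169]);
translate([0, 600, 338]) cube([1065, 300, 169]);
translate([0, 900, 507]) cube([1065, 300, 169]);
translate([0, 1200, 676]) cube([1065, 300, 169]);
translate([0, 1500, 845]) cube([1065, 300, 169]);
translate([0, 1800, 1014]) cube([1065, 300, 169]);


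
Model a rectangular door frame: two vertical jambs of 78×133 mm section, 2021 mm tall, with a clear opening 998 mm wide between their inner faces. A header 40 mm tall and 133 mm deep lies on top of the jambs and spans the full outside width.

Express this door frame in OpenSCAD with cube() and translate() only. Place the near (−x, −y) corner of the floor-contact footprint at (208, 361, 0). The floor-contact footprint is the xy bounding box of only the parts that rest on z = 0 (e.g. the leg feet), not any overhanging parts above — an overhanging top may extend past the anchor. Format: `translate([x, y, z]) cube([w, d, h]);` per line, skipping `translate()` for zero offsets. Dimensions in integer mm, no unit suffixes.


translate([208, 361, 0]) cube([78, 133, 2021]);
translate([1284, 361, 0]) cube([78, 133, 2021]);
translate([208, 361, 2021]) cube([1154, 133, 40]);


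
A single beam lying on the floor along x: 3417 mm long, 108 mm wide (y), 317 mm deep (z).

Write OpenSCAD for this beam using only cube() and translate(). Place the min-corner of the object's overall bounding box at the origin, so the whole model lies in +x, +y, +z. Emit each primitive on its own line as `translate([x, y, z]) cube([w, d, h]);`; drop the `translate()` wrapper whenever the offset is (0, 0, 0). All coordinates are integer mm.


cube([3417, 108, 317]);


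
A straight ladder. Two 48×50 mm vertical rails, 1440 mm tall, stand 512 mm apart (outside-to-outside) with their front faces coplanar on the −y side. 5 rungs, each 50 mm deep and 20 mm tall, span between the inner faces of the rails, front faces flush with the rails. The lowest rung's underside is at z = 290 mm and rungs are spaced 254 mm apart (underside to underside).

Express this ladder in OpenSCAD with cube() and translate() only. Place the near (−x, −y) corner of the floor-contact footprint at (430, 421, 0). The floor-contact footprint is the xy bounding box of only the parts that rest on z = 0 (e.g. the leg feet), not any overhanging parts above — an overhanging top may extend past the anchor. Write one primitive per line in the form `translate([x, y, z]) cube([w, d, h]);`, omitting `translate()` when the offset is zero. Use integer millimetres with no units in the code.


// rung span = 512 - 2*48 = 416
// rung[k] z = 290 + k*254
translate([430, 421, 0]) cube([48, 50, 1440]);
translate([894, 421, 0]) cube([48, 50, 1440]);
translate([478, 421, 290]) cube([416, 50, 20]);
translate([478, 421, 544]) cube([416, 50, 20]);
translate([478, 421, 798]) cube([416, 50, 20]);
translate([478, 421, 1052]) cube([416, 50, 20]);
translate([478, 421, 1306]) cube([416, 50, 20]);


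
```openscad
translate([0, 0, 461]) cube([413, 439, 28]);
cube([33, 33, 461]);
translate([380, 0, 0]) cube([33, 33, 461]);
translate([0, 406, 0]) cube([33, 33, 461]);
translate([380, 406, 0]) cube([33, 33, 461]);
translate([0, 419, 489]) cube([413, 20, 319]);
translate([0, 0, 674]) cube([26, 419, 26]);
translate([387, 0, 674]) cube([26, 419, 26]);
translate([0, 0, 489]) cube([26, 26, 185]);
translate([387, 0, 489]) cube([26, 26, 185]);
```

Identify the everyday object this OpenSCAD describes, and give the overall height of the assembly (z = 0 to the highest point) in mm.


A chair. The overall height is 808 mm.

A slab on four corner posts with a tall panel at the back — a chair. The seat slab sits at z = 461 with thickness 28, and the 319 mm backrest starts at the seat top, so the overall height is 461 + 28 + 319 = 808 mm.


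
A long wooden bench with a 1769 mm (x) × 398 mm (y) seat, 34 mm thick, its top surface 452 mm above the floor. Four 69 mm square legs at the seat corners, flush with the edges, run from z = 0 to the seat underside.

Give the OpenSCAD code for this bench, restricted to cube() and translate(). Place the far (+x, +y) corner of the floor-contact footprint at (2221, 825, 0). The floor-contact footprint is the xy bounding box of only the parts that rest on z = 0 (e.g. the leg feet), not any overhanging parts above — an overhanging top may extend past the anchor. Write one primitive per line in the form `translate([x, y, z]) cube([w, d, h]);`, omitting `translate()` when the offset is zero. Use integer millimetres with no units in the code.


translate([452, 427, 418]) cube([1769, 398, 34]);
translate([452, 427, 0]) cube([69, 69, 418]);
translate([452, 756, 0]) cube([69, 69, 418]);
translate([2152, 427, 0]) cube([69, 69, 418]);
translate([2152, 756, 0]) cube([69, 69, 418]);


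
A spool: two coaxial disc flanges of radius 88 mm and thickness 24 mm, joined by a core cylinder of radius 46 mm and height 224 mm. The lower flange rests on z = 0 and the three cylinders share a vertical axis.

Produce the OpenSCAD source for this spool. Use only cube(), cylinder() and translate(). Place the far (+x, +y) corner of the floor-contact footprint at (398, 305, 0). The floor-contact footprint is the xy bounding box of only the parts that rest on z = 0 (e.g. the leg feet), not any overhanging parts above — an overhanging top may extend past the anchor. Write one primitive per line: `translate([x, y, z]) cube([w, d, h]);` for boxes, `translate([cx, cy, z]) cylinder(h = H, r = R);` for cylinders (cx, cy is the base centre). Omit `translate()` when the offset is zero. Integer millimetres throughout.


translate([310, 217, 0]) cylinder(h = 24, r = 88);
translate([310, 217, 24]) cylinder(h = 224, r = 46);
translate([310, 217, 248]) cylinder(h = 24, r = 88);


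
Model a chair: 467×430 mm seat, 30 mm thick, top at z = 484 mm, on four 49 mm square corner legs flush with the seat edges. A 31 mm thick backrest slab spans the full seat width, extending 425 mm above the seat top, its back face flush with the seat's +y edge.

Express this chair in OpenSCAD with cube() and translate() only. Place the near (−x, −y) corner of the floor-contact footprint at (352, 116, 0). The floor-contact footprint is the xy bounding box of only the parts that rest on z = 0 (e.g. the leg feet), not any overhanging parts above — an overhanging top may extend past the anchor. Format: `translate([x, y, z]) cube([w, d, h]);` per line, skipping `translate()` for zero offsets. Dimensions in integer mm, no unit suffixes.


translate([352, 116, 454]) cube([467, 430, 30]);
translate([352, 116, 0]) cube([49, 49, 454]);
translate([770, 116, 0]) cube([49, 49, 454]);
translate([352, 497, 0]) cube([49, 49, 454]);
translate([770, 497, 0]) cube([49, 49, 454]);
translate([352, 515, 484]) cube([467, 31, 425]);


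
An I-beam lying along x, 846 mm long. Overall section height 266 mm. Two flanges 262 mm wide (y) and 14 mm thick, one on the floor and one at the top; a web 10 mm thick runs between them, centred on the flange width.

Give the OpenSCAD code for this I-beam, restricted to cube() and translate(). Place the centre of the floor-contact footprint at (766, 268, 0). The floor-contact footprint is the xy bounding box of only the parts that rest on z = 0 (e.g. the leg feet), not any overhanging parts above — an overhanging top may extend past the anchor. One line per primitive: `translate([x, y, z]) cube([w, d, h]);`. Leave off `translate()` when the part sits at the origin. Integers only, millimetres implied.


translate([343, 137, 0]) cube([846, 262, 14]);
translate([343, 263, 14]) cube([846, 10, 238]);
translate([343, 137, 252]) cube([846, 262, 14]);


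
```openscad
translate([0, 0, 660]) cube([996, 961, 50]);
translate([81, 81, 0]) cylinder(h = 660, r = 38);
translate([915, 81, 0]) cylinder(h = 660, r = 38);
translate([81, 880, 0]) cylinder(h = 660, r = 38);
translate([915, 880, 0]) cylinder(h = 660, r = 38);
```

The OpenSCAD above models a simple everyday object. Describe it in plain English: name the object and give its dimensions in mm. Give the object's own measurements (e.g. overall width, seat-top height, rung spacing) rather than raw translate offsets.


A table: top 996 mm (x) × 961 mm (y), 50 mm thick, upper face at z = 710 mm, on four round legs of 76 mm diameter, each leg's bounding box inset 43 mm from the nearest pair of top edges from z = 0 to the bottom of the top.


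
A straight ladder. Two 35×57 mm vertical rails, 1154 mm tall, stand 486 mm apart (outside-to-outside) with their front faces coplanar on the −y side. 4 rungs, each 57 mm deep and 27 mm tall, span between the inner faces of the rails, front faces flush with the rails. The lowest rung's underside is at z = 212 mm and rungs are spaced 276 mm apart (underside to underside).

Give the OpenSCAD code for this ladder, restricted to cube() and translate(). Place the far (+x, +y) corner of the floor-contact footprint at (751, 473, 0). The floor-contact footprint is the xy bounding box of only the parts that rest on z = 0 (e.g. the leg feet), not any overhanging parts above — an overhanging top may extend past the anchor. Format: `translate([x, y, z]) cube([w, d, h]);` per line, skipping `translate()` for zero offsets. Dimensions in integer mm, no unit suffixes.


// rung span = 486 - 2*35 = 416
// rung[k] z = 212 + k*276
translate([265, 416, 0]) cube([35, 57, 1154]);
translate([716, 416, 0]) cube([35, 57, 1154]);
translate([300, 416, 212]) cube([416, 57, 27]);
translate([300, 416, 488]) cube([416, 57, 27]);
translate([300, 416, 764]) cube([416, 57, 27]);
translate([300, 416, 1040]) cube([416, 57, 27]);


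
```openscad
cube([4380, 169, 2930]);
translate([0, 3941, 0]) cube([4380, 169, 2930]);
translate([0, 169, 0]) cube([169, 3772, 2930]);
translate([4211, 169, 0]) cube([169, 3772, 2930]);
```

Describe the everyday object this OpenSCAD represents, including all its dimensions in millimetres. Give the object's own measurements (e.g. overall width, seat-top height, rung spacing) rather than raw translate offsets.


The wall frame of a small rectangular building: four walls, each 2930 mm tall and 169 mm thick, enclosing a footprint 4380 mm (x) by 4110 mm (y) outside-to-outside, with no floor or roof. The front and back walls (the −y and +y sides) span the full width; the two side walls fit between them.


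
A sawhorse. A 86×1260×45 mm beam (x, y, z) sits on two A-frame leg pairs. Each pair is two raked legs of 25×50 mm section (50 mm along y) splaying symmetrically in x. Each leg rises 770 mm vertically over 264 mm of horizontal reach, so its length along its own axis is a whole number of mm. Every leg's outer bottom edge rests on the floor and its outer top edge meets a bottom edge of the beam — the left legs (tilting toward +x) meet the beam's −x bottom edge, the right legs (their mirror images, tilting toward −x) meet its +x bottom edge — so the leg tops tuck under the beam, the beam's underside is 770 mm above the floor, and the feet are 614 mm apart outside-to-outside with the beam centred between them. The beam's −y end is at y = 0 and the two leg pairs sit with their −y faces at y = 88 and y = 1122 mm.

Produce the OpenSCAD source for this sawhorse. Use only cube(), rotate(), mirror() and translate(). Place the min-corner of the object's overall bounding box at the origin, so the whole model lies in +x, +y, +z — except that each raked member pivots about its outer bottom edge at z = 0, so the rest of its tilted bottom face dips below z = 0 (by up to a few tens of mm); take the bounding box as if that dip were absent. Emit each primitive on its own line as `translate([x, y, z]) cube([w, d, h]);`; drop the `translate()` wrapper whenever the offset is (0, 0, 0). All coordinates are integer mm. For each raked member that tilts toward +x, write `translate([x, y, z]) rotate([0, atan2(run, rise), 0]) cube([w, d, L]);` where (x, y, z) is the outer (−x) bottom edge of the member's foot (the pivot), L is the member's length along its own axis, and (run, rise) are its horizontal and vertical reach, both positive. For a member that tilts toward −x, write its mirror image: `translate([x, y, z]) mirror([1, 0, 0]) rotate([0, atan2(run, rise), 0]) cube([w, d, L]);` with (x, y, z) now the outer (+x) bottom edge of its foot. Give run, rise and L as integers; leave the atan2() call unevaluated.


translate([264, 0, 770]) cube([86, 1260, 45]);
translate([0, 88, 0]) rotate([0, atan2(264, 770), 0]) cube([25, 50, 814]);
translate([614, 88, 0]) mirror([1, 0, 0]) rotate([0, atan2(264, 770), 0]) cube([25, 50, 814]);
translate([0, 1122, 0]) rotate([0, atan2(264, 770), 0]) cube([25, 50, 814]);
translate([614, 1122, 0]) mirror([1, 0, 0]) rotate([0, atan2(264, 770), 0]) cube([25, 50, 814]);


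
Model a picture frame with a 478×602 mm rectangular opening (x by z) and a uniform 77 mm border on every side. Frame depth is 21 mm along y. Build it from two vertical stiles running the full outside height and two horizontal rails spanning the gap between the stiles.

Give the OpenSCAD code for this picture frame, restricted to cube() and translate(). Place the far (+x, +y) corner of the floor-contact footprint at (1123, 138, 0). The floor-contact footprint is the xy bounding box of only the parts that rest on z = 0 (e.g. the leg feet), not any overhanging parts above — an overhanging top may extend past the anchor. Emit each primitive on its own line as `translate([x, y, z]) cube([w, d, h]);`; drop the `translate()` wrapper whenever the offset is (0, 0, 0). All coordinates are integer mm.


translate([491, 117, 0]) cube([77, 21, 756]);
translate([1046, 117, 0]) cube([77, 21, 756]);
translate([568, 117, 0]) cube([478, 21, 77]);
translate([568, 117, 679]) cube([478, 21, 77]);


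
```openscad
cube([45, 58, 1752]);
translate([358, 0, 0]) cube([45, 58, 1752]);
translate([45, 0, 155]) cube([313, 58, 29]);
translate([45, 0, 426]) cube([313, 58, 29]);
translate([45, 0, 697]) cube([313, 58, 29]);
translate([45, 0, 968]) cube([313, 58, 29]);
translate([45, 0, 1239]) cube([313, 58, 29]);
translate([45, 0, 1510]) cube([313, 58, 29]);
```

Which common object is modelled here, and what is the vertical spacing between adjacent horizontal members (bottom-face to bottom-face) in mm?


A ladder. The rung spacing is 271 mm.

Two tall 45×58 posts with 6 short bars between them — a ladder. Adjacent rungs sit at z = 155 and z = 426, so the spacing is 426 − 155 = 271 mm.


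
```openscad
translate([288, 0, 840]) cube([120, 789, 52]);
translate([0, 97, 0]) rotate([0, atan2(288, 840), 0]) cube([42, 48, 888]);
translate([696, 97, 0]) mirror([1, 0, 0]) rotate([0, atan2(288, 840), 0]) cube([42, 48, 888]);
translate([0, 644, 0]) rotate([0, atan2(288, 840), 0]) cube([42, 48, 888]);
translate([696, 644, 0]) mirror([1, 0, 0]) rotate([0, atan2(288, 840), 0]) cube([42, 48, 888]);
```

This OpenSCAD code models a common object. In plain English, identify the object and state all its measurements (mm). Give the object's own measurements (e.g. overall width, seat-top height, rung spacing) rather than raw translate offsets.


A sawhorse. A 120×789×52 mm beam (x, y, z) sits on two A-frame leg pairs. Each pair is two raked legs of 42×48 mm section (48 mm along y) splaying symmetrically in x. Each leg rises 840 mm vertically over 288 mm of horizontal reach and is 888 mm long along its own axis. Every leg's outer bottom edge rests on the floor and its outer top edge meets a bottom edge of the beam — the left legs (tilting toward +x) meet the beam's −x bottom edge, the right legs (their mirror images, tilting toward −x) meet its +x bottom edge — so the leg tops tuck under the beam, the beam's underside is 840 mm above the floor, and the feet are 696 mm apart outside-to-outside with the beam centred between them. The two leg pairs are set in 97 mm from either end of the beam.


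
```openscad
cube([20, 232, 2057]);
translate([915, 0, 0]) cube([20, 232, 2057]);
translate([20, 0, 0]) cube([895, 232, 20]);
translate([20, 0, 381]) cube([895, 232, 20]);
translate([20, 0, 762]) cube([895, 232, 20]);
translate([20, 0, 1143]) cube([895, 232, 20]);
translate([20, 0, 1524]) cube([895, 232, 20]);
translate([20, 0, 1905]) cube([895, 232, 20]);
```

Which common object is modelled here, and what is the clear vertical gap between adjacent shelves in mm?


A bookshelf. The clear shelf gap is 361 mm.

Two tall side panels with 6 horizontal boards between them — a bookshelf. The first two shelf undersides are at z = 0 and z = 381; with shelf thickness 20, the clear gap is 381 − 0 − 20 = 361 mm.


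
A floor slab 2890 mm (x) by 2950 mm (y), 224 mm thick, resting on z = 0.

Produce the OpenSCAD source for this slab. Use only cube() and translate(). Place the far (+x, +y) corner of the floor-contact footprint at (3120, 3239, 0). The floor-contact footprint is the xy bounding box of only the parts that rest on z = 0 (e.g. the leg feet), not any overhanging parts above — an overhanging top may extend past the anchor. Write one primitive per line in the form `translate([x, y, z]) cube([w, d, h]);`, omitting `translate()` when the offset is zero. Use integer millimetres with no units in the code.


translate([230, 289, 0]) cube([2890, 2950, 224]);


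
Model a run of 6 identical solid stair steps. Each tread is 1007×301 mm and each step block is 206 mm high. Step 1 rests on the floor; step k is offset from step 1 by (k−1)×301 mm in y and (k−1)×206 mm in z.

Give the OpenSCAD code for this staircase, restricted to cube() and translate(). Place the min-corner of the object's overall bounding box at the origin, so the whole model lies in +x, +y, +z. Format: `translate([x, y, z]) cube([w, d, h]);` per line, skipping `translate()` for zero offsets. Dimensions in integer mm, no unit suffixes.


cube([1007, 301, 206]);
translate([0, 301, 206]) cube([1007, 301, 206]);
translate([0, 602, 412]) cube([1007, 301, 206]);
translate([0, 903, 618]) cube([1007, 301, 206]);
translate([0, 1204, 824]) cube([1007, 301, 206]);
translate([0, 1505, 1030]) cube([1007, 301, 206]);


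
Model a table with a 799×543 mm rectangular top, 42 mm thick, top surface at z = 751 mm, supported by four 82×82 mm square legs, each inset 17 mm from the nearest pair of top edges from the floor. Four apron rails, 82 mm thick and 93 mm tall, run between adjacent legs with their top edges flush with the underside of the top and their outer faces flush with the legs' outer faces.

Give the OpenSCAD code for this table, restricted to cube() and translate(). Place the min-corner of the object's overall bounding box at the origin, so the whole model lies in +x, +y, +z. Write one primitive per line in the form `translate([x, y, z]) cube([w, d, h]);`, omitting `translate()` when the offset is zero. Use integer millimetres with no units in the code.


translate([0, 0, 709]) cube([799, 543, 42]);
translate([17, 17, 0]) cube([82, 82, 709]);
translate([700, 17, 0]) cube([82, 82, 709]);
translate([17, 444, 0]) cube([82, 82, 709]);
translate([700, 444, 0]) cube([82, 82, 709]);
translate([99, 17, 616]) cube([601, 82, 93]);
translate([99, 444, 616]) cube([601, 82, 93]);
translate([17, 99, 616]) cube([82, 345, 93]);
translate([700, 99, 616]) cube([82, 345, 93]);


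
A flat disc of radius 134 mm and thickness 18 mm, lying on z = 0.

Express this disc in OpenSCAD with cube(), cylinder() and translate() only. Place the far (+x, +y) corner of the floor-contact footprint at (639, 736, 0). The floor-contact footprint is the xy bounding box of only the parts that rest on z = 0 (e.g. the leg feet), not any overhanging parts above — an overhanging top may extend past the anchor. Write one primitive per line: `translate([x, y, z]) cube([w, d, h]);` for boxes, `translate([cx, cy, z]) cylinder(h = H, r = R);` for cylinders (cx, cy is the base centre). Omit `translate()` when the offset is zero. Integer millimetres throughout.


translate([505, 602, 0]) cylinder(h = 18, r = 134);


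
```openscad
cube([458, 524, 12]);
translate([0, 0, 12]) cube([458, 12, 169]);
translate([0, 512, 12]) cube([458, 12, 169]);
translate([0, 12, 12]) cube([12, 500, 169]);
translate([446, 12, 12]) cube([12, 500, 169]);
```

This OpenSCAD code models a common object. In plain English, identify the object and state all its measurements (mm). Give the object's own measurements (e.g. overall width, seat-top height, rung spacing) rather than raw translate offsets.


An open-topped rectangular box: outside dimensions 458×524×181 mm, with a uniform wall and base thickness of 12 mm. The base is a full 458×524 slab on the floor; four walls sit on top of the base. The front and back walls (the −y and +y sides) span the full width; the two side walls fit between them.


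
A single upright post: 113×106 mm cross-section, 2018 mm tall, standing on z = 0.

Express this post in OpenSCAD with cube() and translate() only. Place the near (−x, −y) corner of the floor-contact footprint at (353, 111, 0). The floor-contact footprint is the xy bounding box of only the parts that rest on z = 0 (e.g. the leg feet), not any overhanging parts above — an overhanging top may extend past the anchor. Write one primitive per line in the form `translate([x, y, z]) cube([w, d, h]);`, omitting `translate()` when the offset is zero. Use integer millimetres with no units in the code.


translate([353, 111, 0]) cube([113, 106, 2018]);


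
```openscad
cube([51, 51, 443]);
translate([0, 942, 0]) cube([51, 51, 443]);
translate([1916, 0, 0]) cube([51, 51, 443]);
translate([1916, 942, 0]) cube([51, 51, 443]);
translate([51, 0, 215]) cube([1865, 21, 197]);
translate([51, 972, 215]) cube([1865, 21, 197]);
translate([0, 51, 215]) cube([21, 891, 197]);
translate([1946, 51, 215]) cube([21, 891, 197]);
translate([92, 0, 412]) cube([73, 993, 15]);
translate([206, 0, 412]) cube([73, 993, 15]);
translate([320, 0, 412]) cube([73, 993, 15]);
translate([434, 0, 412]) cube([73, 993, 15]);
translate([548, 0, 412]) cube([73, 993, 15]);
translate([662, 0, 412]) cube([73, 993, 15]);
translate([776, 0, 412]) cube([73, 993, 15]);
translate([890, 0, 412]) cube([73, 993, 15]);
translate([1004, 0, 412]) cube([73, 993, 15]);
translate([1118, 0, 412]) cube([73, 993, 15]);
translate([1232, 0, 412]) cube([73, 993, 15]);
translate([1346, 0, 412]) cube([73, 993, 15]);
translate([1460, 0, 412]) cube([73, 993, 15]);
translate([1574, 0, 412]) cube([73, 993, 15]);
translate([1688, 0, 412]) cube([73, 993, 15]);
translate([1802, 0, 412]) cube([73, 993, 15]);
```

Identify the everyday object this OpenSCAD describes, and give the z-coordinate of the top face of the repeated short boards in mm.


A bed frame. The slat-top height is 427 mm.

Four posts, four rails, and a row of slats — a bed frame. Slats sit on the rails at z = 215 + 197 = 412; with slat thickness 15, the top is 427 mm.


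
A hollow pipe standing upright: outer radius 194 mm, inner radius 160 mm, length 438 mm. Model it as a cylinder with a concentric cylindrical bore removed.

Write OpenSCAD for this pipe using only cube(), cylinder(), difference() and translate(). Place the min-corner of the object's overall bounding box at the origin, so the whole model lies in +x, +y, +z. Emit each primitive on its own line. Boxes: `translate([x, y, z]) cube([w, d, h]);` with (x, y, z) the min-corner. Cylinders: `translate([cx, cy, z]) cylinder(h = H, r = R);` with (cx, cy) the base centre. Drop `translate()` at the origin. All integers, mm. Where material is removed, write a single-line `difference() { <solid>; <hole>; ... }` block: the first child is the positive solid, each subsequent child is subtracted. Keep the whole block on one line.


difference() { translate([194, 194, 0]) cylinder(h = 438, r = 194); translate([194, 194, 0]) cylinder(h = 438, r = 160); }


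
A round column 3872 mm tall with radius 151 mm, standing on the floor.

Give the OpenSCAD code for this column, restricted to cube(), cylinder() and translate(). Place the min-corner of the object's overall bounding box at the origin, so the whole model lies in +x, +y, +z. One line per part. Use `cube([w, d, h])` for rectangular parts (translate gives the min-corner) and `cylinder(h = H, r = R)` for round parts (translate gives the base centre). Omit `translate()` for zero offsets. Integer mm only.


translate([151, 151, 0]) cylinder(h = 3872, r = 151);


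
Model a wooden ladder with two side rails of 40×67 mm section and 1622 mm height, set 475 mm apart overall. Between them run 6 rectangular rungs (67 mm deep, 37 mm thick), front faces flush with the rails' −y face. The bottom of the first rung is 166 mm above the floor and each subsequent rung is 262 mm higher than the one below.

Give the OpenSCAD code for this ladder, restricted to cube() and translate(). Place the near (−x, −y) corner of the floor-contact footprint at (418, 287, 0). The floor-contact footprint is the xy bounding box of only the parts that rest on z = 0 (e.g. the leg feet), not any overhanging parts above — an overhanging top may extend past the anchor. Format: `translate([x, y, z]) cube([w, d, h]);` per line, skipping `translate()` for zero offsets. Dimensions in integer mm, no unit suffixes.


translate([418, 287, 0]) cube([40, 67, 1622]);
translate([853, 287, 0]) cube([40, 67, 1622]);
translate([458, 287, 166]) cube([395, 67, 37]);
translate([458, 287, 428]) cube([395, 67, 37]);
translate([458, 287, 690]) cube([395, 67, 37]);
translate([458, 287, 952]) cube([395, 67, 37]);
translate([458, 287, 1214]) cube([395, 67, 37]);
translate([458, 287, 1476]) cube([395, 67, 37]);


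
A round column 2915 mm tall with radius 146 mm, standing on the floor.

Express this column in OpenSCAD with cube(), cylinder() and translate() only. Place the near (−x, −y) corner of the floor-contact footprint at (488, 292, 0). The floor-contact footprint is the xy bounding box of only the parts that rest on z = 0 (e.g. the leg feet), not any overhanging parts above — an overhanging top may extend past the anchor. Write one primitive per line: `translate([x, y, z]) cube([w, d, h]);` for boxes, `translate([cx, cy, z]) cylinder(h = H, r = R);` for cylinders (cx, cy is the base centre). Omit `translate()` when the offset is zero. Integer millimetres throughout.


translate([634, 438, 0]) cylinder(h = 2915, r = 146);


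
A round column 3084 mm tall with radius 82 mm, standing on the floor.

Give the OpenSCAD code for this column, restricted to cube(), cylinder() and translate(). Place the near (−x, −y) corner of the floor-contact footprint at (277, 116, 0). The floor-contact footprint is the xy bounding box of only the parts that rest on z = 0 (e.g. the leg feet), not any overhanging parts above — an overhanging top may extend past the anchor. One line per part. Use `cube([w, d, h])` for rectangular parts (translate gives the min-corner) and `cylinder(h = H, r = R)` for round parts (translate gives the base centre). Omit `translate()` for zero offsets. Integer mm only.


translate([359, 198, 0]) cylinder(h = 3084, r = 82);


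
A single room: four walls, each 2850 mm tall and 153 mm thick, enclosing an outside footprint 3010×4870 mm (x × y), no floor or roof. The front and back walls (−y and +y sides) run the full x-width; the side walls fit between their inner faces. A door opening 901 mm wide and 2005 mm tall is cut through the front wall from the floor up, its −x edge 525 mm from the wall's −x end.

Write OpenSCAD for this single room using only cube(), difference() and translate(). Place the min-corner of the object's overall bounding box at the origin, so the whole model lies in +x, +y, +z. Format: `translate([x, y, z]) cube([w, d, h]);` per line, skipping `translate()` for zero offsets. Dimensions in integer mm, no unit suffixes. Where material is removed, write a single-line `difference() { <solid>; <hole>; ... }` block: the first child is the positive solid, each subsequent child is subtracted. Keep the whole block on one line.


difference() { cube([3010, 153, 2850]); translate([525, 0, 0]) cube([901, 153, 2005]); }
translate([0, 4717, 0]) cube([3010, 153, 2850]);
translate([0, 153, 0]) cube([153, 4564, 2850]);
translate([2857, 153, 0]) cube([153, 4564, 2850]);


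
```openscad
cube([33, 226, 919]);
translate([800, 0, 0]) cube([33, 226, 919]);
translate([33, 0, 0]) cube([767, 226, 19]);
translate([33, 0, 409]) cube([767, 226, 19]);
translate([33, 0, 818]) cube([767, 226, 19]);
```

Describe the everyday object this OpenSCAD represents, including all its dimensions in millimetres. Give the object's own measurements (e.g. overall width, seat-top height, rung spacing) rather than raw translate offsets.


An open bookshelf. Two side panels, each 33 mm thick, 226 mm deep and 919 mm tall, stand 833 mm apart (outside-to-outside). Between them sit 3 shelves, each 19 mm thick and 226 mm deep, spanning the full gap between the sides. The bottom shelf rests on the floor (its underside at z = 0) and the clear gap between one shelf's top and the next shelf's underside is 390 mm.


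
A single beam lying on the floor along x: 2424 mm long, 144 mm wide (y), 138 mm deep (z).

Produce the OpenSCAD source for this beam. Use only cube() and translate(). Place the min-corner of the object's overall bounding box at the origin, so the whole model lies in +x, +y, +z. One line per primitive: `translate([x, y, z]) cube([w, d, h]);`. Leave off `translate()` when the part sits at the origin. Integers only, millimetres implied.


cube([2424, 144, 138]);
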